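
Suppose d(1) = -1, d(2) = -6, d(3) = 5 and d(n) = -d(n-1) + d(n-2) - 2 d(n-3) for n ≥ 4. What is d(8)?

-186

d(4) = -5 + (-6) - 2(-1) = -9
d(5) = -(-9) + 5 - 2(-6) = 26
d(6) = -26 + (-9) - 2(5) = -45
d(7) = -(-45) + 26 - 2(-9) = 89
d(8) = -89 + (-45) - 2(26) = -186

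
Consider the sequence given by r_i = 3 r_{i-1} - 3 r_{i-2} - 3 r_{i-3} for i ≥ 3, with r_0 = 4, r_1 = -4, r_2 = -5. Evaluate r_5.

r_3 = 3(-5) - 3(-4) - 3(4) = -15
r_4 = 3(-15) - 3(-5) - 3(-4) = -18
r_5 = 3(-18) - 3(-15) - 3(-5) = 6

6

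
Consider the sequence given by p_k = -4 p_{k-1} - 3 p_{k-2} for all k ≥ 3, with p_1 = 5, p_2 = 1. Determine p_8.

p_3 = -4·1 - 3·5 = -19
p_4 = -4·(-19) - 3·1 = 73
p_5 = -4·73 - 3·(-19) = -235
p_6 = -4·(-235) - 3·73 = 721
p_7 = -4·721 - 3·(-235) = -2179
p_8 = -4·(-2179) - 3·721 = 6553

6553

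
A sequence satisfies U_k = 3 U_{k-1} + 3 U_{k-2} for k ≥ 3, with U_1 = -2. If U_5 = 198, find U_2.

Let U_2 = v.
U_3 = -6 + 3v
U_4 = -18 + 12v
U_5 = -72 + 45v
So -72 + 45v = 198, giving v = 6.

6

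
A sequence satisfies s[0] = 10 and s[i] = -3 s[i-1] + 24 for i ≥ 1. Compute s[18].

The fixed point is 24/(1 + 3) = 6, so s[i] - 6 = -3(s[i-1] - 6).
Hence s[i] = 4·(-3)^i + 6.
s[18] = 4·(-3)^{18} + 6 = 4·387420489 + 6 = 1549681962.

1549681962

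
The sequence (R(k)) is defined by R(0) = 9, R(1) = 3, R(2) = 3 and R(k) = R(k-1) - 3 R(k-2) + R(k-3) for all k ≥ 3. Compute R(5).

-9

R(3) = 3 - 3*3 + 9 = 3
R(4) = 3 - 3*3 + 3 = -3
R(5) = (-3) - 3*3 + 3 = -9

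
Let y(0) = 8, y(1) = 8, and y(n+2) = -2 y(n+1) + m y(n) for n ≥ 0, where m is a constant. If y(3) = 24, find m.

y(2) = -16 + 8m
y(3) = 32 - 8m
So 32 - 8m = 24, giving m = 1.

1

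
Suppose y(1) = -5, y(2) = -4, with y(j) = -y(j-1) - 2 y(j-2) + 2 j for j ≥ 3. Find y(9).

74

y(3) = -(-4) - 2(-5) + 6 = 20
y(4) = -20 - 2(-4) + 8 = -4
y(5) = -(-4) - 2(20) + 10 = -26
y(6) = -(-26) - 2(-4) + 12 = 46
y(7) = -46 - 2(-26) + 14 = 20
y(8) = -20 - 2(46) + 16 = -96
y(9) = -(-96) - 2(20) + 18 = 74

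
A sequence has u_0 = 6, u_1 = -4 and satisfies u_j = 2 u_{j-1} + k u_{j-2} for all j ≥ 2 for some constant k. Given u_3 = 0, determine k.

u_2 = -8 + 6k
u_3 = -16 + 8k
So -16 + 8k = 0, giving k = 2.

2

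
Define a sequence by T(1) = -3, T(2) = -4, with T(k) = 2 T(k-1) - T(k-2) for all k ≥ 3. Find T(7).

T(3) = 2*(-4) - (-3) = -5
T(4) = 2*(-5) - (-4) = -6
T(5) = 2*(-6) - (-5) = -7
T(6) = 2*(-7) - (-6) = -8
T(7) = 2*(-8) - (-7) = -9

-9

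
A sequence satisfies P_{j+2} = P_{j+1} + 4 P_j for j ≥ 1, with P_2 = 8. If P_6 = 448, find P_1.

Let P_1 = x.
P_3 = 8 + 4x
P_4 = 40 + 4x
P_5 = 72 + 20x
P_6 = 232 + 36x
So 232 + 36x = 448, giving x = 6.

6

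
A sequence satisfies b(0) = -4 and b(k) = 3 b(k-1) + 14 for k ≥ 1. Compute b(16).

129140156

The fixed point is 14/(1 - 3) = -7, so b(k) + 7 = 3(b(k-1) + 7).
Hence b(k) = 3·3^k - 7.
b(16) = 3·3^{16} - 7 = 3·43046721 - 7 = 129140156.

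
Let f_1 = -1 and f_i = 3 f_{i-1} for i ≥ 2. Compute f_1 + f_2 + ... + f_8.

f_2 = 3(-1) = -3
f_3 = 3(-3) = -9
f_4 = 3(-9) = -27
f_5 = 3(-27) = -81
f_6 = 3(-81) = -243
f_7 = 3(-243) = -729
f_8 = 3(-729) = -2187
Sum = (-1) + (-3) + (-9) + (-27) + (-81) + (-243) + (-729) + (-2187) = -3280

-3280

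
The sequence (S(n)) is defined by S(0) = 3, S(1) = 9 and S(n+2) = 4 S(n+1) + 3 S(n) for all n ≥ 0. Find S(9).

S(2) = 4*9 + 3*3 = 45
S(3) = 4*45 + 3*9 = 207
S(4) = 4*207 + 3*45 = 963
S(5) = 4*963 + 3*207 = 4473
S(6) = 4*4473 + 3*963 = 20781
S(7) = 4*20781 + 3*4473 = 96543
S(8) = 4*96543 + 3*20781 = 448515
S(9) = 4*448515 + 3*96543 = 2083689

2083689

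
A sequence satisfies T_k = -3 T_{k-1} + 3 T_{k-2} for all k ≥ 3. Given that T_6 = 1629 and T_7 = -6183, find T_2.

Rearranging, T_{k-2} = (T_k + 3 T_{k-1}) / 3.
T_5 = (-6183 + 3*1629) / 3 = -1296/3 = -432
T_4 = (1629 + 3*(-432)) / 3 = 333/3 = 111
T_3 = (-432 + 3*111) / 3 = -99/3 = -33
T_2 = (111 + 3*(-33)) / 3 = 12/3 = 4

4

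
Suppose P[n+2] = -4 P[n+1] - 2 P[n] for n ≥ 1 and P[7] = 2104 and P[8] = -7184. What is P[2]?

-2

Rearranging, P[n-2] = (P[n] + 4 P[n-1]) / -2.
P[6] = (-7184 + 4*2104) / -2 = 1232/-2 = -616
P[5] = (2104 + 4*(-616)) / -2 = -360/-2 = 180
P[4] = (-616 + 4*180) / -2 = 104/-2 = -52
P[3] = (180 + 4*(-52)) / -2 = -28/-2 = 14
P[2] = (-52 + 4*14) / -2 = 4/-2 = -2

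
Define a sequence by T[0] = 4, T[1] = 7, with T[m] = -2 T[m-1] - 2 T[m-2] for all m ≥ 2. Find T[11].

480

T[2] = -2·7 - 2·4 = -22
T[3] = -2·(-22) - 2·7 = 30
T[4] = -2·30 - 2·(-22) = -16
T[5] = -2·(-16) - 2·30 = -28
T[6] = -2·(-28) - 2·(-16) = 88
T[7] = -2·88 - 2·(-28) = -120
T[8] = -2·(-120) - 2·88 = 64
T[9] = -2·64 - 2·(-120) = 112
T[10] = -2·112 - 2·64 = -352
T[11] = -2·(-352) - 2·112 = 480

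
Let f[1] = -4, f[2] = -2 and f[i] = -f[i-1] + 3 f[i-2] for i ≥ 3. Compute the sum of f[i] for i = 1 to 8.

138

f[3] = -(-2) + 3·(-4) = -10
f[4] = -(-10) + 3·(-2) = 4
f[5] = -4 + 3·(-10) = -34
f[6] = -(-34) + 3·4 = 46
f[7] = -46 + 3·(-34) = -148
f[8] = -(-148) + 3·46 = 286
Sum = (-4) + (-2) + (-10) + 4 + (-34) + 46 + (-148) + 286 = 138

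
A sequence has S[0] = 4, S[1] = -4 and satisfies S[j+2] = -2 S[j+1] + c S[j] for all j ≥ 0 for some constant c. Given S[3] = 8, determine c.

-2

S[2] = 8 + 4c
S[3] = -16 - 12c
So -16 - 12c = 8, giving c = -2.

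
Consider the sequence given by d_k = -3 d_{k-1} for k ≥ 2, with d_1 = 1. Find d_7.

d_2 = -3·1 = -3
d_3 = -3·(-3) = 9
d_4 = -3·9 = -27
d_5 = -3·(-27) = 81
d_6 = -3·81 = -243
d_7 = -3·(-243) = 729

729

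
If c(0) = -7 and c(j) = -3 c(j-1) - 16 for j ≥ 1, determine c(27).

22876792454957

The fixed point is -16/(1 + 3) = -4, so c(j) + 4 = -3(c(j-1) + 4).
Hence c(j) = -3·(-3)^j - 4.
c(27) = -3·(-3)^{27} - 4 = -3·-7625597484987 - 4 = 22876792454957.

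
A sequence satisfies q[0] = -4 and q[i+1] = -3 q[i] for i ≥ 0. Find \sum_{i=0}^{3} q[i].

q[1] = -3·(-4) = 12
q[2] = -3·12 = -36
q[3] = -3·(-36) = 108
Sum = (-4) + 12 + (-36) + 108 = 80

80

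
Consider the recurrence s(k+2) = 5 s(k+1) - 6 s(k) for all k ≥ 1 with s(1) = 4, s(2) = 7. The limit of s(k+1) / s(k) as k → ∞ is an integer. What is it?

3

The characteristic equation is r^2 - 5r + 6 = 0, which factors as (r - 3)(r - 2) = 0.
So the roots are 3 and 2. Since |3| > |2| and the coefficient of 3^k is non-zero, the ratio tends to 3.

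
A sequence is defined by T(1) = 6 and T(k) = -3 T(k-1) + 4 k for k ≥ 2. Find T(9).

T(2) = -3(6) + 8 = -10
T(3) = -3(-10) + 12 = 42
T(4) = -3(42) + 16 = -110
T(5) = -3(-110) + 20 = 350
T(6) = -3(350) + 24 = -1026
T(7) = -3(-1026) + 28 = 3106
T(8) = -3(3106) + 32 = -9286
T(9) = -3(-9286) + 36 = 27894

27894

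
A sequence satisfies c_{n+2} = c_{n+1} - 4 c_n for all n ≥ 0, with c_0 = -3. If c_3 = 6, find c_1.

2

Let c_1 = x.
c_2 = 12 + x
c_3 = 12 - 3x
So 12 - 3x = 6, giving x = 2.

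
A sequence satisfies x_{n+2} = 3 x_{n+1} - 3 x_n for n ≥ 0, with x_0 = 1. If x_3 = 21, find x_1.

Let x_1 = y.
x_2 = -3 + 3y
x_3 = -9 + 6y
So -9 + 6y = 21, giving y = 5.

5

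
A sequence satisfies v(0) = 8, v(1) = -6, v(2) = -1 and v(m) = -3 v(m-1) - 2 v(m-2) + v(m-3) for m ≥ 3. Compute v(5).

v(3) = -3(-1) - 2(-6) + 8 = 23
v(4) = -3(23) - 2(-1) + (-6) = -73
v(5) = -3(-73) - 2(23) + (-1) = 172

172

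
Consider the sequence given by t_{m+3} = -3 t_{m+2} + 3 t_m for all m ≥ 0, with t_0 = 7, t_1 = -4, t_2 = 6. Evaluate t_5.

81

t_3 = -3(6) + 3(7) = 3
t_4 = -3(3) + 3(-4) = -21
t_5 = -3(-21) + 3(6) = 81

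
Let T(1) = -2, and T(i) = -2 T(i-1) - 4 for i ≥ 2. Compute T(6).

T(2) = -2*(-2) - 4 = 0
T(3) = -2*0 - 4 = -4
T(4) = -2*(-4) - 4 = 4
T(5) = -2*4 - 4 = -12
T(6) = -2*(-12) - 4 = 20

20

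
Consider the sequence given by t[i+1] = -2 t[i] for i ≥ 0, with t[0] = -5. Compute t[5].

160

t[1] = -2*(-5) = 10
t[2] = -2*10 = -20
t[3] = -2*(-20) = 40
t[4] = -2*40 = -80
t[5] = -2*(-80) = 160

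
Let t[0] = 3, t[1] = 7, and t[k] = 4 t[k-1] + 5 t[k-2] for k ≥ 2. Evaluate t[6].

t[2] = 4·7 + 5·3 = 43
t[3] = 4·43 + 5·7 = 207
t[4] = 4·207 + 5·43 = 1043
t[5] = 4·1043 + 5·207 = 5207
t[6] = 4·5207 + 5·1043 = 26043

26043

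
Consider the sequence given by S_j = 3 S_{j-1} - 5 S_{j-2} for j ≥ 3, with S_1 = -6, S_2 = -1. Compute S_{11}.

22227

S_3 = 3(-1) - 5(-6) = 27
S_4 = 3(27) - 5(-1) = 86
S_5 = 3(86) - 5(27) = 123
S_6 = 3(123) - 5(86) = -61
S_7 = 3(-61) - 5(123) = -798
S_8 = 3(-798) - 5(-61) = -2089
S_9 = 3(-2089) - 5(-798) = -2277
S_{10} = 3(-2277) - 5(-2089) = 3614
S_{11} = 3(3614) - 5(-2277) = 22227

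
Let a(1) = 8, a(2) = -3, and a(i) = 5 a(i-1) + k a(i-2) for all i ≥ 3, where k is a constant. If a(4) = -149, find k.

-2

a(3) = -15 + 8k
a(4) = -75 + 37k
So -75 + 37k = -149, giving k = -2.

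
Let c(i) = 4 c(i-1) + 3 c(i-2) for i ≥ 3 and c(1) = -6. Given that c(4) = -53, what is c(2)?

Let c(2) = y.
c(3) = -18 + 4y
c(4) = -72 + 19y
So -72 + 19y = -53, giving y = 1.

1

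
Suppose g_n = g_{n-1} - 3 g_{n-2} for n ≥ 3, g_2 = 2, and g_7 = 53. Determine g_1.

-7

Let g_1 = y.
g_3 = 2 - 3y
g_4 = -4 - 3y
g_5 = -10 + 6y
g_6 = 2 + 15y
g_7 = 32 - 3y
So 32 - 3y = 53, giving y = -7.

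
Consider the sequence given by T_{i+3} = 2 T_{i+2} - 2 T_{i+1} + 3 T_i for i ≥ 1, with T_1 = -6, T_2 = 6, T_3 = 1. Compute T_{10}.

T_4 = 2·1 - 2·6 + 3·(-6) = -28
T_5 = 2·(-28) - 2·1 + 3·6 = -40
T_6 = 2·(-40) - 2·(-28) + 3·1 = -21
T_7 = 2·(-21) - 2·(-40) + 3·(-28) = -46
T_8 = 2·(-46) - 2·(-21) + 3·(-40) = -170
T_9 = 2·(-170) - 2·(-46) + 3·(-21) = -311
T_{10} = 2·(-311) - 2·(-170) + 3·(-46) = -420

-420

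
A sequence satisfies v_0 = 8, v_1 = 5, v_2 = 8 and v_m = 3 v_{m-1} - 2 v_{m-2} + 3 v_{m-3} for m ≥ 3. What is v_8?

5399

v_3 = 3(8) - 2(5) + 3(8) = 38
v_4 = 3(38) - 2(8) + 3(5) = 113
v_5 = 3(113) - 2(38) + 3(8) = 287
v_6 = 3(287) - 2(113) + 3(38) = 749
v_7 = 3(749) - 2(287) + 3(113) = 2012
v_8 = 3(2012) - 2(749) + 3(287) = 5399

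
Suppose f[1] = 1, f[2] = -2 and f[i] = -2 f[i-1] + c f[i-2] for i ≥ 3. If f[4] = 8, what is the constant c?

f[3] = 4 + c
f[4] = -8 - 4c
So -8 - 4c = 8, giving c = -4.

-4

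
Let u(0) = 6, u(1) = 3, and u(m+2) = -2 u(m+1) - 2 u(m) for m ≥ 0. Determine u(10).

-288

u(2) = -2(3) - 2(6) = -18
u(3) = -2(-18) - 2(3) = 30
u(4) = -2(30) - 2(-18) = -24
u(5) = -2(-24) - 2(30) = -12
u(6) = -2(-12) - 2(-24) = 72
u(7) = -2(72) - 2(-12) = -120
u(8) = -2(-120) - 2(72) = 96
u(9) = -2(96) - 2(-120) = 48
u(10) = -2(48) - 2(96) = -288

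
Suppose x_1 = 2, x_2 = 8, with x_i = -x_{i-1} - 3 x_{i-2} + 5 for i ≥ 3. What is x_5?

42

x_3 = -8 - 3*2 + 5 = -9
x_4 = -(-9) - 3*8 + 5 = -10
x_5 = -(-10) - 3*(-9) + 5 = 42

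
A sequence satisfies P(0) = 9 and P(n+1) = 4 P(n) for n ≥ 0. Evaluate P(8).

589824

P(1) = 4·9 = 36
P(2) = 4·36 = 144
P(3) = 4·144 = 576
P(4) = 4·576 = 2304
P(5) = 4·2304 = 9216
P(6) = 4·9216 = 36864
P(7) = 4·36864 = 147456
P(8) = 4·147456 = 589824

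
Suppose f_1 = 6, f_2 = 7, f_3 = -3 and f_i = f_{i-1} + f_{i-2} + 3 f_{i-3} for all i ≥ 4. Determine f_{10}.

1459

f_4 = (-3) + 7 + 3*6 = 22
f_5 = 22 + (-3) + 3*7 = 40
f_6 = 40 + 22 + 3*(-3) = 53
f_7 = 53 + 40 + 3*22 = 159
f_8 = 159 + 53 + 3*40 = 332
f_9 = 332 + 159 + 3*53 = 650
f_{10} = 650 + 332 + 3*159 = 1459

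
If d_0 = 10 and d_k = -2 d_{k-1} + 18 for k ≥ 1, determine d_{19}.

The fixed point is 18/(1 + 2) = 6, so d_k - 6 = -2(d_{k-1} - 6).
Hence d_k = 4·(-2)^k + 6.
d_{19} = 4·(-2)^{19} + 6 = 4·-524288 + 6 = -2097146.

-2097146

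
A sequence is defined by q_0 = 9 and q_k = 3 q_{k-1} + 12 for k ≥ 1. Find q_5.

3639

q_1 = 3(9) + 12 = 39
q_2 = 3(39) + 12 = 129
q_3 = 3(129) + 12 = 399
q_4 = 3(399) + 12 = 1209
q_5 = 3(1209) + 12 = 3639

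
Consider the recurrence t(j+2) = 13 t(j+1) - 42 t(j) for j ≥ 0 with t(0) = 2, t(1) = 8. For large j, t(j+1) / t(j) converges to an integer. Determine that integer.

7

The characteristic equation is r^2 - 13r + 42 = 0, which factors as (r - 7)(r - 6) = 0.
So the roots are 7 and 6. Since |7| > |6| and the coefficient of 7^j is non-zero, the ratio tends to 7.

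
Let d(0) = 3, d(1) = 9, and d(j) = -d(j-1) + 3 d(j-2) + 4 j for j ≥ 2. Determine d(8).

-520

d(2) = -9 + 3·3 + 8 = 8
d(3) = -8 + 3·9 + 12 = 31
d(4) = -31 + 3·8 + 16 = 9
d(5) = -9 + 3·31 + 20 = 104
d(6) = -104 + 3·9 + 24 = -53
d(7) = -(-53) + 3·104 + 28 = 393
d(8) = -393 + 3·(-53) + 32 = -520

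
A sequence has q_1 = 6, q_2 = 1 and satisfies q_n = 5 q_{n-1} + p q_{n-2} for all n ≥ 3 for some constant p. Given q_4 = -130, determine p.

q_3 = 5 + 6p
q_4 = 25 + 31p
So 25 + 31p = -130, giving p = -5.

-5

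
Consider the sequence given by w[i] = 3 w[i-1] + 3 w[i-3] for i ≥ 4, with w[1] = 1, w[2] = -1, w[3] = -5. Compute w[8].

-1413

w[4] = 3·(-5) + 3·1 = -12
w[5] = 3·(-12) + 3·(-1) = -39
w[6] = 3·(-39) + 3·(-5) = -132
w[7] = 3·(-132) + 3·(-12) = -432
w[8] = 3·(-432) + 3·(-39) = -1413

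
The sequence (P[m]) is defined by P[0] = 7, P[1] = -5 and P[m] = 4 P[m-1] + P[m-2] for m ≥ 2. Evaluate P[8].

P[2] = 4(-5) + 7 = -13
P[3] = 4(-13) + (-5) = -57
P[4] = 4(-57) + (-13) = -241
P[5] = 4(-241) + (-57) = -1021
P[6] = 4(-1021) + (-241) = -4325
P[7] = 4(-4325) + (-1021) = -18321
P[8] = 4(-18321) + (-4325) = -77609

-77609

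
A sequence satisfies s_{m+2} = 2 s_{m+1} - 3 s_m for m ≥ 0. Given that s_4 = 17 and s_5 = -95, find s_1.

Rearranging, s_{m-2} = (s_m - 2 s_{m-1}) / -3.
s_3 = (-95 - 2(17)) / -3 = -129/-3 = 43
s_2 = (17 - 2(43)) / -3 = -69/-3 = 23
s_1 = (43 - 2(23)) / -3 = -3/-3 = 1

1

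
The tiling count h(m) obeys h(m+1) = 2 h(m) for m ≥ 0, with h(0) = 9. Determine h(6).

576

h(1) = 2·9 = 18
h(2) = 2·18 = 36
h(3) = 2·36 = 72
h(4) = 2·72 = 144
h(5) = 2·144 = 288
h(6) = 2·288 = 576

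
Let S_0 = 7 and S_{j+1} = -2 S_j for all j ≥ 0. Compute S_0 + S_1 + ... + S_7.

S_1 = -2(7) = -14
S_2 = -2(-14) = 28
S_3 = -2(28) = -56
S_4 = -2(-56) = 112
S_5 = -2(112) = -224
S_6 = -2(-224) = 448
S_7 = -2(448) = -896
Sum = 7 + (-14) + 28 + (-56) + 112 + (-224) + 448 + (-896) = -595

-595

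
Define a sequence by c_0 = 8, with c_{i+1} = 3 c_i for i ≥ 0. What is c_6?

c_1 = 3·8 = 24
c_2 = 3·24 = 72
c_3 = 3·72 = 216
c_4 = 3·216 = 648
c_5 = 3·648 = 1944
c_6 = 3·1944 = 5832

5832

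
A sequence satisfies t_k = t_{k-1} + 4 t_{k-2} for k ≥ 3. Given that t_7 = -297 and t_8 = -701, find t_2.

-1

Rearranging, t_{k-2} = (t_k - t_{k-1}) / 4.
t_6 = (-701 - (-297)) / 4 = -404/4 = -101
t_5 = (-297 - (-101)) / 4 = -196/4 = -49
t_4 = (-101 - (-49)) / 4 = -52/4 = -13
t_3 = (-49 - (-13)) / 4 = -36/4 = -9
t_2 = (-13 - (-9)) / 4 = -4/4 = -1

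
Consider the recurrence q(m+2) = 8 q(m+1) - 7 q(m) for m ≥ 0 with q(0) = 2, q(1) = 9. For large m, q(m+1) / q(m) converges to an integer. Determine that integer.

7

The characteristic equation is r^2 - 8r + 7 = 0, which factors as (r - 7)(r - 1) = 0.
So the roots are 7 and 1. Since |7| > |1| and the coefficient of 7^m is non-zero, the ratio tends to 7.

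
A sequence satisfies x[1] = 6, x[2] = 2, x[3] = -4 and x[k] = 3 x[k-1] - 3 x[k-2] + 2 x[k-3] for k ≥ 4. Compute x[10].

x[4] = 3(-4) - 3(2) + 2(6) = -6
x[5] = 3(-6) - 3(-4) + 2(2) = -2
x[6] = 3(-2) - 3(-6) + 2(-4) = 4
x[7] = 3(4) - 3(-2) + 2(-6) = 6
x[8] = 3(6) - 3(4) + 2(-2) = 2
x[9] = 3(2) - 3(6) + 2(4) = -4
x[10] = 3(-4) - 3(2) + 2(6) = -6

-6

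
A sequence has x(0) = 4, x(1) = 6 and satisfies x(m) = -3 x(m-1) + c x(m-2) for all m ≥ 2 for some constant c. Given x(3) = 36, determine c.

x(2) = -18 + 4c
x(3) = 54 - 6c
So 54 - 6c = 36, giving c = 3.

3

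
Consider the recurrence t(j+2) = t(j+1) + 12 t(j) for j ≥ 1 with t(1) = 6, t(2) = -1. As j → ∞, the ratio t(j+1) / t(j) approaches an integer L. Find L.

4

The characteristic equation is r^2 - r - 12 = 0, which factors as (r - 4)(r + 3) = 0.
So the roots are 4 and -3. Since |4| > |-3| and the coefficient of 4^j is non-zero, the ratio tends to 4.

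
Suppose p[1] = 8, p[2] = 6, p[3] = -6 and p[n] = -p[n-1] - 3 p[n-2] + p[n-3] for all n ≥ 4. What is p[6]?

-22

p[4] = -(-6) - 3·6 + 8 = -4
p[5] = -(-4) - 3·(-6) + 6 = 28
p[6] = -28 - 3·(-4) + (-6) = -22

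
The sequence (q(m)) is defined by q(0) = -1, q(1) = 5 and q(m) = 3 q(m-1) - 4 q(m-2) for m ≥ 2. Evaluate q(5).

q(2) = 3·5 - 4·(-1) = 19
q(3) = 3·19 - 4·5 = 37
q(4) = 3·37 - 4·19 = 35
q(5) = 3·35 - 4·37 = -43

-43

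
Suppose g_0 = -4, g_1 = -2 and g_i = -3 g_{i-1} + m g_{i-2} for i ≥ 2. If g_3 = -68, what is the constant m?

g_2 = 6 - 4m
g_3 = -18 + 10m
So -18 + 10m = -68, giving m = -5.

-5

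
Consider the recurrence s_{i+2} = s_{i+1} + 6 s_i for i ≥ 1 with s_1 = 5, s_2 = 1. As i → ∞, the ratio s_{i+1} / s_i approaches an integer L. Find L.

3

The characteristic equation is r^2 - r - 6 = 0, which factors as (r - 3)(r + 2) = 0.
So the roots are 3 and -2. Since |3| > |-2| and the coefficient of 3^i is non-zero, the ratio tends to 3.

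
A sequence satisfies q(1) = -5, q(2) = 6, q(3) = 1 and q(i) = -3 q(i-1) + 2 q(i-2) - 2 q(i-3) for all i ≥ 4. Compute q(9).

q(4) = -3(1) + 2(6) - 2(-5) = 19
q(5) = -3(19) + 2(1) - 2(6) = -67
q(6) = -3(-67) + 2(19) - 2(1) = 237
q(7) = -3(237) + 2(-67) - 2(19) = -883
q(8) = -3(-883) + 2(237) - 2(-67) = 3257
q(9) = -3(3257) + 2(-883) - 2(237) = -12011

-12011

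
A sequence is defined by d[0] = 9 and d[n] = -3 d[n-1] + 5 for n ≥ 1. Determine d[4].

629

d[1] = -3·9 + 5 = -22
d[2] = -3·(-22) + 5 = 71
d[3] = -3·71 + 5 = -208
d[4] = -3·(-208) + 5 = 629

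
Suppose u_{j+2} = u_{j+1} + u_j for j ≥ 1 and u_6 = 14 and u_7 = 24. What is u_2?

Rearranging, u_{j-2} = u_j - u_{j-1}.
u_5 = 24 - 14 = 10
u_4 = 14 - 10 = 4
u_3 = 10 - 4 = 6
u_2 = 4 - 6 = -2

-2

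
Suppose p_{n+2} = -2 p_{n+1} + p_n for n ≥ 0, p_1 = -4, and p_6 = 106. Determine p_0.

-6

Let p_0 = z.
p_2 = 8 + z
p_3 = -20 - 2z
p_4 = 48 + 5z
p_5 = -116 - 12z
p_6 = 280 + 29z
So 280 + 29z = 106, giving z = -6.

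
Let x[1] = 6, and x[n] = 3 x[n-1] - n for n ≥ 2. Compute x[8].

10393

x[2] = 3*6 - 2 = 16
x[3] = 3*16 - 3 = 45
x[4] = 3*45 - 4 = 131
x[5] = 3*131 - 5 = 388
x[6] = 3*388 - 6 = 1158
x[7] = 3*1158 - 7 = 3467
x[8] = 3*3467 - 8 = 10393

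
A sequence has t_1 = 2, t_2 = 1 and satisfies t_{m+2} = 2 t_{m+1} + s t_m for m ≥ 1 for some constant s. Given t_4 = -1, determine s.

-1

t_3 = 2 + 2s
t_4 = 4 + 5s
So 4 + 5s = -1, giving s = -1.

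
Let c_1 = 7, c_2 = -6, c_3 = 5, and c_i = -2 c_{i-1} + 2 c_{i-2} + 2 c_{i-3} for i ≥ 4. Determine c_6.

c_4 = -2*5 + 2*(-6) + 2*7 = -8
c_5 = -2*(-8) + 2*5 + 2*(-6) = 14
c_6 = -2*14 + 2*(-8) + 2*5 = -34

-34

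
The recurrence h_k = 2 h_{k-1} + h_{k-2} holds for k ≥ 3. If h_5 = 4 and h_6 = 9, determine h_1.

8

Rearranging, h_{k-2} = h_k - 2 h_{k-1}.
h_4 = 9 - 2·4 = 1
h_3 = 4 - 2·1 = 2
h_2 = 1 - 2·2 = -3
h_1 = 2 - 2·(-3) = 8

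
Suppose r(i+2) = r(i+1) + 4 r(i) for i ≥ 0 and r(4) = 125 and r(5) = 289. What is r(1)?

5

Rearranging, r(i-2) = (r(i) - r(i-1)) / 4.
r(3) = (289 - 125) / 4 = 164/4 = 41
r(2) = (125 - 41) / 4 = 84/4 = 21
r(1) = (41 - 21) / 4 = 20/4 = 5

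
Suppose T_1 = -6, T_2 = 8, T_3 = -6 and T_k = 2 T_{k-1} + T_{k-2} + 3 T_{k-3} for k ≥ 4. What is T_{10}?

-5542

T_4 = 2(-6) + 8 + 3(-6) = -22
T_5 = 2(-22) + (-6) + 3(8) = -26
T_6 = 2(-26) + (-22) + 3(-6) = -92
T_7 = 2(-92) + (-26) + 3(-22) = -276
T_8 = 2(-276) + (-92) + 3(-26) = -722
T_9 = 2(-722) + (-276) + 3(-92) = -1996
T_{10} = 2(-1996) + (-722) + 3(-276) = -5542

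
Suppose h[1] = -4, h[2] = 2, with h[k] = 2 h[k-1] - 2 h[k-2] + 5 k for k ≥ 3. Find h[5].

111

h[3] = 2(2) - 2(-4) + 15 = 27
h[4] = 2(27) - 2(2) + 20 = 70
h[5] = 2(70) - 2(27) + 25 = 111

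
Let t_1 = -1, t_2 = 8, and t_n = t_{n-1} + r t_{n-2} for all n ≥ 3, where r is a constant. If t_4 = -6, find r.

-2

t_3 = 8 - r
t_4 = 8 + 7r
So 8 + 7r = -6, giving r = -2.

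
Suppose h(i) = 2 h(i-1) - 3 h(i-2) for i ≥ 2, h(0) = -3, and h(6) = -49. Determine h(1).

Let h(1) = z.
h(2) = 9 + 2z
h(3) = 18 + z
h(4) = 9 - 4z
h(5) = -36 - 11z
h(6) = -99 - 10z
So -99 - 10z = -49, giving z = -5.

-5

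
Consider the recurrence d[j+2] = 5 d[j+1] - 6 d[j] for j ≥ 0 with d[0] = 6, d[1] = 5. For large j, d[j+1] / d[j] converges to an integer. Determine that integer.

3

The characteristic equation is r^2 - 5r + 6 = 0, which factors as (r - 3)(r - 2) = 0.
So the roots are 3 and 2. Since |3| > |2| and the coefficient of 3^j is non-zero, the ratio tends to 3.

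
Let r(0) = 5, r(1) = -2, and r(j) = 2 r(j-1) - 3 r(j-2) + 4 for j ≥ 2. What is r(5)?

r(2) = 2(-2) - 3(5) + 4 = -15
r(3) = 2(-15) - 3(-2) + 4 = -20
r(4) = 2(-20) - 3(-15) + 4 = 9
r(5) = 2(9) - 3(-20) + 4 = 82

82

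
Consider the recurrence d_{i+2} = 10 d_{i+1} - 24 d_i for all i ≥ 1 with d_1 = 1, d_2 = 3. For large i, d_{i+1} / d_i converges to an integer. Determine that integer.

6

The characteristic equation is r^2 - 10r + 24 = 0, which factors as (r - 6)(r - 4) = 0.
So the roots are 6 and 4. Since |6| > |4| and the coefficient of 6^i is non-zero, the ratio tends to 6.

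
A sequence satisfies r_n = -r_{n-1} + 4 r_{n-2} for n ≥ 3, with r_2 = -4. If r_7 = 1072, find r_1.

Let r_1 = x.
r_3 = 4 + 4x
r_4 = -20 - 4x
r_5 = 36 + 20x
r_6 = -116 - 36x
r_7 = 260 + 116x
So 260 + 116x = 1072, giving x = 7.

7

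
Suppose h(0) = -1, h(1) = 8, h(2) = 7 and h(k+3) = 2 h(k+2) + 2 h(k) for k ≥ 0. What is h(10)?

h(3) = 2·7 + 2·(-1) = 12
h(4) = 2·12 + 2·8 = 40
h(5) = 2·40 + 2·7 = 94
h(6) = 2·94 + 2·12 = 212
h(7) = 2·212 + 2·40 = 504
h(8) = 2·504 + 2·94 = 1196
h(9) = 2·1196 + 2·212 = 2816
h(10) = 2·2816 + 2·504 = 6640

6640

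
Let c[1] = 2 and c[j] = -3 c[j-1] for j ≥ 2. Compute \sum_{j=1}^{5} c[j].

122

c[2] = -3(2) = -6
c[3] = -3(-6) = 18
c[4] = -3(18) = -54
c[5] = -3(-54) = 162
Sum = 2 + (-6) + 18 + (-54) + 162 = 122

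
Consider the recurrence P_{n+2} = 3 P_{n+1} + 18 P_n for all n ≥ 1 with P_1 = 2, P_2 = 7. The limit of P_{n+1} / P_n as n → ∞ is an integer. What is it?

The characteristic equation is r^2 - 3r - 18 = 0, which factors as (r - 6)(r + 3) = 0.
So the roots are 6 and -3. Since |6| > |-3| and the coefficient of 6^n is non-zero, the ratio tends to 6.

6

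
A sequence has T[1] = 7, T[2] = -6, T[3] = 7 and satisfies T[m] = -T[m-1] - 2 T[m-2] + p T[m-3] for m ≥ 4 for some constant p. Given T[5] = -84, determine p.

5

T[4] = 5 + 7p
T[5] = -19 - 13p
So -19 - 13p = -84, giving p = 5.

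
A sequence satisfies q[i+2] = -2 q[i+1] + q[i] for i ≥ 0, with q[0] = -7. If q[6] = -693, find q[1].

7

Let q[1] = v.
q[2] = -7 - 2v
q[3] = 14 + 5v
q[4] = -35 - 12v
q[5] = 84 + 29v
q[6] = -203 - 70v
So -203 - 70v = -693, giving v = 7.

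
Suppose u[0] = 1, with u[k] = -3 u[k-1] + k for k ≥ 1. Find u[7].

-1775

u[1] = -3(1) + 1 = -2
u[2] = -3(-2) + 2 = 8
u[3] = -3(8) + 3 = -21
u[4] = -3(-21) + 4 = 67
u[5] = -3(67) + 5 = -196
u[6] = -3(-196) + 6 = 594
u[7] = -3(594) + 7 = -1775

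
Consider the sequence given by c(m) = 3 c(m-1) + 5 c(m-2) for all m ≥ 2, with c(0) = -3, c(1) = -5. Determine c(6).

c(2) = 3·(-5) + 5·(-3) = -30
c(3) = 3·(-30) + 5·(-5) = -115
c(4) = 3·(-115) + 5·(-30) = -495
c(5) = 3·(-495) + 5·(-115) = -2060
c(6) = 3·(-2060) + 5·(-495) = -8655

-8655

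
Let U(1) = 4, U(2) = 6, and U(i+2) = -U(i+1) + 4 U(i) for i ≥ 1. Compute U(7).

U(3) = -6 + 4(4) = 10
U(4) = -10 + 4(6) = 14
U(5) = -14 + 4(10) = 26
U(6) = -26 + 4(14) = 30
U(7) = -30 + 4(26) = 74

74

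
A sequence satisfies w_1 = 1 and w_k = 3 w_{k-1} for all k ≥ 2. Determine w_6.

243

w_2 = 3*1 = 3
w_3 = 3*3 = 9
w_4 = 3*9 = 27
w_5 = 3*27 = 81
w_6 = 3*81 = 243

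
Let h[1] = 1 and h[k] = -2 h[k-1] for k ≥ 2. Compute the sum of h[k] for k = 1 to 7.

43

h[2] = -2·1 = -2
h[3] = -2·(-2) = 4
h[4] = -2·4 = -8
h[5] = -2·(-8) = 16
h[6] = -2·16 = -32
h[7] = -2·(-32) = 64
Sum = 1 + (-2) + 4 + (-8) + 16 + (-32) + 64 = 43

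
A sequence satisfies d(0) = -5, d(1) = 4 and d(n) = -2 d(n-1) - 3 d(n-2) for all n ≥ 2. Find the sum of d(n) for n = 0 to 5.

27

d(2) = -2*4 - 3*(-5) = 7
d(3) = -2*7 - 3*4 = -26
d(4) = -2*(-26) - 3*7 = 31
d(5) = -2*31 - 3*(-26) = 16
Sum = (-5) + 4 + 7 + (-26) + 31 + 16 = 27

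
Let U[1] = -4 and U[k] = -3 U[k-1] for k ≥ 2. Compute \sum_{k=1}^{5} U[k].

U[2] = -3*(-4) = 12
U[3] = -3*12 = -36
U[4] = -3*(-36) = 108
U[5] = -3*108 = -324
Sum = (-4) + 12 + (-36) + 108 + (-324) = -244

-244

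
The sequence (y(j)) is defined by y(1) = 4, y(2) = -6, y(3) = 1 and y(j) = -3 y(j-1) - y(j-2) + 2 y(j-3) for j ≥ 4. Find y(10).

y(4) = -3·1 - (-6) + 2·4 = 11
y(5) = -3·11 - 1 + 2·(-6) = -46
y(6) = -3·(-46) - 11 + 2·1 = 129
y(7) = -3·129 - (-46) + 2·11 = -319
y(8) = -3·(-319) - 129 + 2·(-46) = 736
y(9) = -3·736 - (-319) + 2·129 = -1631
y(10) = -3·(-1631) - 736 + 2·(-319) = 3519

3519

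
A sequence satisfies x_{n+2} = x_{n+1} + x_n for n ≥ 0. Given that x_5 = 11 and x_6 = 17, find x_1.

4

Rearranging, x_{n-2} = x_n - x_{n-1}.
x_4 = 17 - 11 = 6
x_3 = 11 - 6 = 5
x_2 = 6 - 5 = 1
x_1 = 5 - 1 = 4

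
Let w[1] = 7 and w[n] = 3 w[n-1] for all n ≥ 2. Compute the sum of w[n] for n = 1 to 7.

7651

w[2] = 3*7 = 21
w[3] = 3*21 = 63
w[4] = 3*63 = 189
w[5] = 3*189 = 567
w[6] = 3*567 = 1701
w[7] = 3*1701 = 5103
Sum = 7 + 21 + 63 + 189 + 567 + 1701 + 5103 = 7651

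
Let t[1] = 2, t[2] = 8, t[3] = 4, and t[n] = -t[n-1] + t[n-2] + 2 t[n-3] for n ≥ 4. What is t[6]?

t[4] = -4 + 8 + 2·2 = 8
t[5] = -8 + 4 + 2·8 = 12
t[6] = -12 + 8 + 2·4 = 4

4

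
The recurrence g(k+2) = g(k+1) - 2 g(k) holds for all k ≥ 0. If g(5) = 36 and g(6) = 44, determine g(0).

7

Rearranging, g(k-2) = (g(k) - g(k-1)) / -2.
g(4) = (44 - 36) / -2 = 8/-2 = -4
g(3) = (36 - (-4)) / -2 = 40/-2 = -20
g(2) = (-4 - (-20)) / -2 = 16/-2 = -8
g(1) = (-20 - (-8)) / -2 = -12/-2 = 6
g(0) = (-8 - 6) / -2 = -14/-2 = 7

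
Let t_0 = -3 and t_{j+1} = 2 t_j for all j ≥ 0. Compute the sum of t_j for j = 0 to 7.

-765

t_1 = 2·(-3) = -6
t_2 = 2·(-6) = -12
t_3 = 2·(-12) = -24
t_4 = 2·(-24) = -48
t_5 = 2·(-48) = -96
t_6 = 2·(-96) = -192
t_7 = 2·(-192) = -384
Sum = (-3) + (-6) + (-12) + (-24) + (-48) + (-96) + (-192) + (-384) = -765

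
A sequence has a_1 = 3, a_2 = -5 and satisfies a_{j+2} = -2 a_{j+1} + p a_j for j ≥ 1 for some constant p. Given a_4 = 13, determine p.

-3

a_3 = 10 + 3p
a_4 = -20 - 11p
So -20 - 11p = 13, giving p = -3.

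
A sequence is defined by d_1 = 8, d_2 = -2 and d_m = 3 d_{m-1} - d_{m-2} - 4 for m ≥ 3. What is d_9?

-7426

d_3 = 3·(-2) - 8 - 4 = -18
d_4 = 3·(-18) - (-2) - 4 = -56
d_5 = 3·(-56) - (-18) - 4 = -154
d_6 = 3·(-154) - (-56) - 4 = -410
d_7 = 3·(-410) - (-154) - 4 = -1080
d_8 = 3·(-1080) - (-410) - 4 = -2834
d_9 = 3·(-2834) - (-1080) - 4 = -7426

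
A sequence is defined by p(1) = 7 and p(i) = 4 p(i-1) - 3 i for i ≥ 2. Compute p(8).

76468

p(2) = 4*7 - 6 = 22
p(3) = 4*22 - 9 = 79
p(4) = 4*79 - 12 = 304
p(5) = 4*304 - 15 = 1201
p(6) = 4*1201 - 18 = 4786
p(7) = 4*4786 - 21 = 19123
p(8) = 4*19123 - 24 = 76468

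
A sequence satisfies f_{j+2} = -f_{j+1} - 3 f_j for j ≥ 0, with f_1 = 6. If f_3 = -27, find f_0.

-5

Let f_0 = z.
f_2 = -6 - 3z
f_3 = -12 + 3z
So -12 + 3z = -27, giving z = -5.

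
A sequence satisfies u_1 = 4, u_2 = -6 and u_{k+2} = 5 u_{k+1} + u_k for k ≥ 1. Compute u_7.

-19036

u_3 = 5·(-6) + 4 = -26
u_4 = 5·(-26) + (-6) = -136
u_5 = 5·(-136) + (-26) = -706
u_6 = 5·(-706) + (-136) = -3666
u_7 = 5·(-3666) + (-706) = -19036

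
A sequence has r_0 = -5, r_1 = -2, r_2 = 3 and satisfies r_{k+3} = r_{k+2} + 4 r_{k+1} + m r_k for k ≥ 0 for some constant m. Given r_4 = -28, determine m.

5

r_3 = -5 - 5m
r_4 = 7 - 7m
So 7 - 7m = -28, giving m = 5.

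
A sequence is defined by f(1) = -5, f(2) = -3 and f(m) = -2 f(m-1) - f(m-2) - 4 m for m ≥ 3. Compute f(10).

-35

f(3) = -2·(-3) - (-5) - 12 = -1
f(4) = -2·(-1) - (-3) - 16 = -11
f(5) = -2·(-11) - (-1) - 20 = 3
f(6) = -2·3 - (-11) - 24 = -19
f(7) = -2·(-19) - 3 - 28 = 7
f(8) = -2·7 - (-19) - 32 = -27
f(9) = -2·(-27) - 7 - 36 = 11
f(10) = -2·11 - (-27) - 40 = -35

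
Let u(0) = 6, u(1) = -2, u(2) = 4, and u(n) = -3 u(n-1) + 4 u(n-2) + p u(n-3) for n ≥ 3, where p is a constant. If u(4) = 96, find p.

-1

u(3) = -20 + 6p
u(4) = 76 - 20p
So 76 - 20p = 96, giving p = -1.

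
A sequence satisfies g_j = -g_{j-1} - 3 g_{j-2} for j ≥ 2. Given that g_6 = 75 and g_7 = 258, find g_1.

-6

Rearranging, g_{j-2} = (g_j + g_{j-1}) / -3.
g_5 = (258 + 75) / -3 = 333/-3 = -111
g_4 = (75 + (-111)) / -3 = -36/-3 = 12
g_3 = (-111 + 12) / -3 = -99/-3 = 33
g_2 = (12 + 33) / -3 = 45/-3 = -15
g_1 = (33 + (-15)) / -3 = 18/-3 = -6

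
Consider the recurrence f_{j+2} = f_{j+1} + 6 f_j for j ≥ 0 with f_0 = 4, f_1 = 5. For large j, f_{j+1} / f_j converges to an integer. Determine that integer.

3

The characteristic equation is r^2 - r - 6 = 0, which factors as (r - 3)(r + 2) = 0.
So the roots are 3 and -2. Since |3| > |-2| and the coefficient of 3^j is non-zero, the ratio tends to 3.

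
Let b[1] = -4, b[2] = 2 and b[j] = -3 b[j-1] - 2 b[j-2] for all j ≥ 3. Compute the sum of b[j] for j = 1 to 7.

b[3] = -3(2) - 2(-4) = 2
b[4] = -3(2) - 2(2) = -10
b[5] = -3(-10) - 2(2) = 26
b[6] = -3(26) - 2(-10) = -58
b[7] = -3(-58) - 2(26) = 122
Sum = (-4) + 2 + 2 + (-10) + 26 + (-58) + 122 = 80

80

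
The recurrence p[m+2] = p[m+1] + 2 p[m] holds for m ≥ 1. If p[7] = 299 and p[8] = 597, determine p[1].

5

Rearranging, p[m-2] = (p[m] - p[m-1]) / 2.
p[6] = (597 - 299) / 2 = 298/2 = 149
p[5] = (299 - 149) / 2 = 150/2 = 75
p[4] = (149 - 75) / 2 = 74/2 = 37
p[3] = (75 - 37) / 2 = 38/2 = 19
p[2] = (37 - 19) / 2 = 18/2 = 9
p[1] = (19 - 9) / 2 = 10/2 = 5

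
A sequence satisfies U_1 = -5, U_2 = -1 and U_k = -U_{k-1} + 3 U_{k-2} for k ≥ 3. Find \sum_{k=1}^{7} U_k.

U_3 = -(-1) + 3(-5) = -14
U_4 = -(-14) + 3(-1) = 11
U_5 = -11 + 3(-14) = -53
U_6 = -(-53) + 3(11) = 86
U_7 = -86 + 3(-53) = -245
Sum = (-5) + (-1) + (-14) + 11 + (-53) + 86 + (-245) = -221

-221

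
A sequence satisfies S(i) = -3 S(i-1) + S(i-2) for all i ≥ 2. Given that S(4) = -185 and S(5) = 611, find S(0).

Rearranging, S(i-2) = S(i) + 3 S(i-1).
S(3) = 611 + 3*(-185) = 56
S(2) = -185 + 3*56 = -17
S(1) = 56 + 3*(-17) = 5
S(0) = -17 + 3*5 = -2

-2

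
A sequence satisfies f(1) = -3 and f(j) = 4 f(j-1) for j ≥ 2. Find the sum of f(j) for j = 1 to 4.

-255

f(2) = 4·(-3) = -12
f(3) = 4·(-12) = -48
f(4) = 4·(-48) = -192
Sum = (-3) + (-12) + (-48) + (-192) = -255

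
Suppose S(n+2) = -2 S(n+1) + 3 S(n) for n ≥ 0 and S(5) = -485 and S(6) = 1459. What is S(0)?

Rearranging, S(n-2) = (S(n) + 2 S(n-1)) / 3.
S(4) = (1459 + 2·(-485)) / 3 = 489/3 = 163
S(3) = (-485 + 2·163) / 3 = -159/3 = -53
S(2) = (163 + 2·(-53)) / 3 = 57/3 = 19
S(1) = (-53 + 2·19) / 3 = -15/3 = -5
S(0) = (19 + 2·(-5)) / 3 = 9/3 = 3

3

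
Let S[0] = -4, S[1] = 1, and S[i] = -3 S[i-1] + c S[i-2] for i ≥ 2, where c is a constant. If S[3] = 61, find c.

4

S[2] = -3 - 4c
S[3] = 9 + 13c
So 9 + 13c = 61, giving c = 4.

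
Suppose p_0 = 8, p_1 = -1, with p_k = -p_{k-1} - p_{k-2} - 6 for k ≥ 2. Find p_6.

p_2 = -(-1) - 8 - 6 = -13
p_3 = -(-13) - (-1) - 6 = 8
p_4 = -8 - (-13) - 6 = -1
p_5 = -(-1) - 8 - 6 = -13
p_6 = -(-13) - (-1) - 6 = 8

8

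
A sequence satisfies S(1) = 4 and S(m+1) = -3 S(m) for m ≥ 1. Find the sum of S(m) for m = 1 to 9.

S(2) = -3*4 = -12
S(3) = -3*(-12) = 36
S(4) = -3*36 = -108
S(5) = -3*(-108) = 324
S(6) = -3*324 = -972
S(7) = -3*(-972) = 2916
S(8) = -3*2916 = -8748
S(9) = -3*(-8748) = 26244
Sum = 4 + (-12) + 36 + (-108) + 324 + (-972) + 2916 + (-8748) + 26244 = 19684

19684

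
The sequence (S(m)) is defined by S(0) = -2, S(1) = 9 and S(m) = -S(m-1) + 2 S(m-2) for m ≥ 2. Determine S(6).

S(2) = -9 + 2·(-2) = -13
S(3) = -(-13) + 2·9 = 31
S(4) = -31 + 2·(-13) = -57
S(5) = -(-57) + 2·31 = 119
S(6) = -119 + 2·(-57) = -233

-233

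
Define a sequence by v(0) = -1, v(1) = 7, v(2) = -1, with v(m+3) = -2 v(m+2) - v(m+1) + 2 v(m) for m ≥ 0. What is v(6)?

63

v(3) = -2*(-1) - 7 + 2*(-1) = -7
v(4) = -2*(-7) - (-1) + 2*7 = 29
v(5) = -2*29 - (-7) + 2*(-1) = -53
v(6) = -2*(-53) - 29 + 2*(-7) = 63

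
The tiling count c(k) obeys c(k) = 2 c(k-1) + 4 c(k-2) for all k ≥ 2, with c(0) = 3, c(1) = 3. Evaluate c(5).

528

c(2) = 2·3 + 4·3 = 18
c(3) = 2·18 + 4·3 = 48
c(4) = 2·48 + 4·18 = 168
c(5) = 2·168 + 4·48 = 528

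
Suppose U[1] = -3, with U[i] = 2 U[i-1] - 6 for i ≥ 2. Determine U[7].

U[2] = 2(-3) - 6 = -12
U[3] = 2(-12) - 6 = -30
U[4] = 2(-30) - 6 = -66
U[5] = 2(-66) - 6 = -138
U[6] = 2(-138) - 6 = -282
U[7] = 2(-282) - 6 = -570

-570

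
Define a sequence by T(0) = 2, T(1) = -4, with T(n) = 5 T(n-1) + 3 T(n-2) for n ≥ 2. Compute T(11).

-72555322

T(2) = 5·(-4) + 3·2 = -14
T(3) = 5·(-14) + 3·(-4) = -82
T(4) = 5·(-82) + 3·(-14) = -452
T(5) = 5·(-452) + 3·(-82) = -2506
T(6) = 5·(-2506) + 3·(-452) = -13886
T(7) = 5·(-13886) + 3·(-2506) = -76948
T(8) = 5·(-76948) + 3·(-13886) = -426398
T(9) = 5·(-426398) + 3·(-76948) = -2362834
T(10) = 5·(-2362834) + 3·(-426398) = -13093364
T(11) = 5·(-13093364) + 3·(-2362834) = -72555322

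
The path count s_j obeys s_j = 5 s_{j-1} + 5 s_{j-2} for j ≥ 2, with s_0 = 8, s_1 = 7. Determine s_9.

16651250

s_2 = 5·7 + 5·8 = 75
s_3 = 5·75 + 5·7 = 410
s_4 = 5·410 + 5·75 = 2425
s_5 = 5·2425 + 5·410 = 14175
s_6 = 5·14175 + 5·2425 = 83000
s_7 = 5·83000 + 5·14175 = 485875
s_8 = 5·485875 + 5·83000 = 2844375
s_9 = 5·2844375 + 5·485875 = 16651250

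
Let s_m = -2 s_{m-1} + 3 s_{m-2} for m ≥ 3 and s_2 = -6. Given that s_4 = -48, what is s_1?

Let s_1 = y.
s_3 = 12 + 3y
s_4 = -42 - 6y
So -42 - 6y = -48, giving y = 1.

1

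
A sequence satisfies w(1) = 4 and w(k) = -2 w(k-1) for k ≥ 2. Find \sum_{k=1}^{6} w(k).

-84

w(2) = -2(4) = -8
w(3) = -2(-8) = 16
w(4) = -2(16) = -32
w(5) = -2(-32) = 64
w(6) = -2(64) = -128
Sum = 4 + (-8) + 16 + (-32) + 64 + (-128) = -84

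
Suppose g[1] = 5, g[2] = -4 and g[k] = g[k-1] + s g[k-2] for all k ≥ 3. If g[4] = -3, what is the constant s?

g[3] = -4 + 5s
g[4] = -4 + s
So -4 + s = -3, giving s = 1.

1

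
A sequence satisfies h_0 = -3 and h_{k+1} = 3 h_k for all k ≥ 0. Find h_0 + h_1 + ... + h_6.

-3279

h_1 = 3·(-3) = -9
h_2 = 3·(-9) = -27
h_3 = 3·(-27) = -81
h_4 = 3·(-81) = -243
h_5 = 3·(-243) = -729
h_6 = 3·(-729) = -2187
Sum = (-3) + (-9) + (-27) + (-81) + (-243) + (-729) + (-2187) = -3279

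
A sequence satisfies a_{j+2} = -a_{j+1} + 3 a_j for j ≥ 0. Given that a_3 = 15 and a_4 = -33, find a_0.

-1

Rearranging, a_{j-2} = (a_j + a_{j-1}) / 3.
a_2 = (-33 + 15) / 3 = -18/3 = -6
a_1 = (15 + (-6)) / 3 = 9/3 = 3
a_0 = (-6 + 3) / 3 = -3/3 = -1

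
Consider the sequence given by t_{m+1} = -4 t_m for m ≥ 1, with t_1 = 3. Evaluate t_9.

t_2 = -4·3 = -12
t_3 = -4·(-12) = 48
t_4 = -4·48 = -192
t_5 = -4·(-192) = 768
t_6 = -4·768 = -3072
t_7 = -4·(-3072) = 12288
t_8 = -4·12288 = -49152
t_9 = -4·(-49152) = 196608

196608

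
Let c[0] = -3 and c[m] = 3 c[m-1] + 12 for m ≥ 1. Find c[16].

The fixed point is 12/(1 - 3) = -6, so c[m] + 6 = 3(c[m-1] + 6).
Hence c[m] = 3·3^m - 6.
c[16] = 3·3^{16} - 6 = 3·43046721 - 6 = 129140157.

129140157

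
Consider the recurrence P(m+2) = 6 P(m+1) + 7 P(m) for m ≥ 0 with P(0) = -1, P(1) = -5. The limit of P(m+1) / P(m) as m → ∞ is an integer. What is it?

7

The characteristic equation is r^2 - 6r - 7 = 0, which factors as (r - 7)(r + 1) = 0.
So the roots are 7 and -1. Since |7| > |-1| and the coefficient of 7^m is non-zero, the ratio tends to 7.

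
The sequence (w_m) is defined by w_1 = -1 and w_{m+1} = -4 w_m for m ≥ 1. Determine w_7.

w_2 = -4*(-1) = 4
w_3 = -4*4 = -16
w_4 = -4*(-16) = 64
w_5 = -4*64 = -256
w_6 = -4*(-256) = 1024
w_7 = -4*1024 = -4096

-4096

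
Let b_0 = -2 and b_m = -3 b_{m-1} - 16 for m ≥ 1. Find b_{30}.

The fixed point is -16/(1 + 3) = -4, so b_m + 4 = -3(b_{m-1} + 4).
Hence b_m = 2·(-3)^m - 4.
b_{30} = 2·(-3)^{30} - 4 = 2·205891132094649 - 4 = 411782264189294.

411782264189294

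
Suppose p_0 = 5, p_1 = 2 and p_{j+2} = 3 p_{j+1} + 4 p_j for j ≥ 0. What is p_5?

p_2 = 3*2 + 4*5 = 26
p_3 = 3*26 + 4*2 = 86
p_4 = 3*86 + 4*26 = 362
p_5 = 3*362 + 4*86 = 1430

1430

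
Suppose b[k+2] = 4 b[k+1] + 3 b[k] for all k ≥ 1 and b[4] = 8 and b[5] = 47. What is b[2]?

-4

Rearranging, b[k-2] = (b[k] - 4 b[k-1]) / 3.
b[3] = (47 - 4(8)) / 3 = 15/3 = 5
b[2] = (8 - 4(5)) / 3 = -12/3 = -4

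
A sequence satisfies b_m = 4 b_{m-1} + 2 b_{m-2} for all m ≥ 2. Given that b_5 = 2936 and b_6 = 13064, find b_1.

6

Rearranging, b_{m-2} = (b_m - 4 b_{m-1}) / 2.
b_4 = (13064 - 4*2936) / 2 = 1320/2 = 660
b_3 = (2936 - 4*660) / 2 = 296/2 = 148
b_2 = (660 - 4*148) / 2 = 68/2 = 34
b_1 = (148 - 4*34) / 2 = 12/2 = 6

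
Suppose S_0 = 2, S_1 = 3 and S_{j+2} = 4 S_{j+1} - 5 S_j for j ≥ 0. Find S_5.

-117

S_2 = 4*3 - 5*2 = 2
S_3 = 4*2 - 5*3 = -7
S_4 = 4*(-7) - 5*2 = -38
S_5 = 4*(-38) - 5*(-7) = -117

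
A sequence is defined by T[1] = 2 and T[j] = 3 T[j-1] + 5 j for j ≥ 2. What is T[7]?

T[2] = 3*2 + 10 = 16
T[3] = 3*16 + 15 = 63
T[4] = 3*63 + 20 = 209
T[5] = 3*209 + 25 = 652
T[6] = 3*652 + 30 = 1986
T[7] = 3*1986 + 35 = 5993

5993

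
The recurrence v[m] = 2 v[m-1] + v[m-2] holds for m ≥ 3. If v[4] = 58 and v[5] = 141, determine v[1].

9

Rearranging, v[m-2] = v[m] - 2 v[m-1].
v[3] = 141 - 2·58 = 25
v[2] = 58 - 2·25 = 8
v[1] = 25 - 2·8 = 9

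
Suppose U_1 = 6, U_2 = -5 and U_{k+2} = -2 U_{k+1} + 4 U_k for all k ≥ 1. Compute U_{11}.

U_3 = -2(-5) + 4(6) = 34
U_4 = -2(34) + 4(-5) = -88
U_5 = -2(-88) + 4(34) = 312
U_6 = -2(312) + 4(-88) = -976
U_7 = -2(-976) + 4(312) = 3200
U_8 = -2(3200) + 4(-976) = -10304
U_9 = -2(-10304) + 4(3200) = 33408
U_{10} = -2(33408) + 4(-10304) = -108032
U_{11} = -2(-108032) + 4(33408) = 349696

349696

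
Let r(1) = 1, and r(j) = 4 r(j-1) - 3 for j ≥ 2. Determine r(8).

1

r(2) = 4·1 - 3 = 1
r(3) = 4·1 - 3 = 1
r(4) = 4·1 - 3 = 1
r(5) = 4·1 - 3 = 1
r(6) = 4·1 - 3 = 1
r(7) = 4·1 - 3 = 1
r(8) = 4·1 - 3 = 1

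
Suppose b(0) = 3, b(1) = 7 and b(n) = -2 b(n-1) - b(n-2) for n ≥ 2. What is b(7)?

67

b(2) = -2·7 - 3 = -17
b(3) = -2·(-17) - 7 = 27
b(4) = -2·27 - (-17) = -37
b(5) = -2·(-37) - 27 = 47
b(6) = -2·47 - (-37) = -57
b(7) = -2·(-57) - 47 = 67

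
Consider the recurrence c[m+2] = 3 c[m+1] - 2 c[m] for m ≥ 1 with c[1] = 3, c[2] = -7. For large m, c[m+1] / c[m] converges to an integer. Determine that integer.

2

The characteristic equation is r^2 - 3r + 2 = 0, which factors as (r - 2)(r - 1) = 0.
So the roots are 2 and 1. Since |2| > |1| and the coefficient of 2^m is non-zero, the ratio tends to 2.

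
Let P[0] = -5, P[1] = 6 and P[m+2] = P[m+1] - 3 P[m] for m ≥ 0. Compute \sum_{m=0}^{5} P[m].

-104

P[2] = 6 - 3(-5) = 21
P[3] = 21 - 3(6) = 3
P[4] = 3 - 3(21) = -60
P[5] = (-60) - 3(3) = -69
Sum = (-5) + 6 + 21 + 3 + (-60) + (-69) = -104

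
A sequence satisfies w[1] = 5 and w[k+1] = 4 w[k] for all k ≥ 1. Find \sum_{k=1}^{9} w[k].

436905

w[2] = 4·5 = 20
w[3] = 4·20 = 80
w[4] = 4·80 = 320
w[5] = 4·320 = 1280
w[6] = 4·1280 = 5120
w[7] = 4·5120 = 20480
w[8] = 4·20480 = 81920
w[9] = 4·81920 = 327680
Sum = 5 + 20 + 80 + 320 + 1280 + 5120 + 20480 + 81920 + 327680 = 436905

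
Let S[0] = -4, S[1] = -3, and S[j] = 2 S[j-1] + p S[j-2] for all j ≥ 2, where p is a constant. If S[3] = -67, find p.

5

S[2] = -6 - 4p
S[3] = -12 - 11p
So -12 - 11p = -67, giving p = 5.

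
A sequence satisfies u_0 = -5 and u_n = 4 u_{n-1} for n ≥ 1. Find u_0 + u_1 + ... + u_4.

u_1 = 4(-5) = -20
u_2 = 4(-20) = -80
u_3 = 4(-80) = -320
u_4 = 4(-320) = -1280
Sum = (-5) + (-20) + (-80) + (-320) + (-1280) = -1705

-1705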